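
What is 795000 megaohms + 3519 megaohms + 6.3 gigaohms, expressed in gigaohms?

In gigaohms:
  795000 megaohms = 795000 × 10^-3 gigaohms = 795
  3519 megaohms = 3519 × 10^-3 gigaohms = 3.519
  6.3 gigaohms → 6.3
Sum: 795 + 3.519 + 6.3 = 804.819

804.819 gigaohms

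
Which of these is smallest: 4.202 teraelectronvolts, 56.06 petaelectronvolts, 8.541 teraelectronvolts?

4.202 teraelectronvolts = 4202000000000 electronvolts
56.06 petaelectronvolts = 56060000000000000 electronvolts
8.541 teraelectronvolts = 8541000000000 electronvolts

4.202 teraelectronvolts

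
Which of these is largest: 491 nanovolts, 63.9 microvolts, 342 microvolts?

342 microvolts

491 nanovolts = 0.000000491 volts
63.9 microvolts = 0.0000639 volts
342 microvolts = 0.000342 volts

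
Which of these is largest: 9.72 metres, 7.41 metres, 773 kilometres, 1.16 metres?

773 kilometres

9.72 metres = 9.72 metres
7.41 metres = 7.41 metres
773 kilometres = 773000 metres
1.16 metres = 1.16 metres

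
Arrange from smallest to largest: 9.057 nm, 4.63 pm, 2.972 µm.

9.057 nm = 0.000000009057 m
4.63 pm = 0.00000000000463 m
2.972 µm = 0.000002972 m

4.63 pm < 9.057 nm < 2.972 µm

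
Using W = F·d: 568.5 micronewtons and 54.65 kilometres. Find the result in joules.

31.068525 joules

568.5e-6 × 54.65e3 = 31068.525e-3 J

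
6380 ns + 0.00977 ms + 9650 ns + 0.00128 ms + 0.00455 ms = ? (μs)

31.63 μs

In μs:
  6380 ns = 6380 × 10^-3 μs = 6.38
  0.00977 ms = 0.00977 × 10^3 μs = 9.77
  9650 ns = 9650 × 10^-3 μs = 9.65
  0.00128 ms = 0.00128 × 10^3 μs = 1.28
  0.00455 ms = 0.00455 × 10^3 μs = 4.55
Sum: 6.38 + 9.77 + 9.65 + 1.28 + 4.55 = 31.63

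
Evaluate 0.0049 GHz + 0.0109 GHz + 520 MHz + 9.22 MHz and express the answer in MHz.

545.02 MHz

In MHz:
  0.0049 GHz = 0.0049 × 10^3 MHz = 4.9
  0.0109 GHz = 0.0109 × 10^3 MHz = 10.9
  520 MHz → 520
  9.22 MHz → 9.22
Sum: 4.9 + 10.9 + 520 + 9.22 = 545.02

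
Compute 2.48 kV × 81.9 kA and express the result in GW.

2.48 × 10³ × 81.9 × 10³ = 203.112 × 10⁶ W

0.203112 GW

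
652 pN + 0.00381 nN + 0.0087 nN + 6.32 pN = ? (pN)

In pN:
  652 pN → 652
  0.00381 nN = 0.00381 × 10^3 pN = 3.81
  0.0087 nN = 0.0087 × 10^3 pN = 8.7
  6.32 pN → 6.32
Sum: 652 + 3.81 + 8.7 + 6.32 = 670.83

670.83 pN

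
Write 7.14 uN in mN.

micro = 10^-6, milli = 10^-3; factor is 10^-3.
7.14 × 10^-3 = 0.00714

0.00714 mN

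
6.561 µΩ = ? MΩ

micro = 1e-6, mega = 1e6; factor is 1e-12.
6.561 × 1e-12 = 0.000000000006561

0.000000000006561 MΩ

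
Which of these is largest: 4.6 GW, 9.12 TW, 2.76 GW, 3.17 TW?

4.6 GW = 4600000000 W
9.12 TW = 9120000000000 W
2.76 GW = 2760000000 W
3.17 TW = 3170000000000 W

9.12 TW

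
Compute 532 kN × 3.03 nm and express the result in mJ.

532e3 × 3.03e-9 = 1611.96e-6 J

1.61196 mJ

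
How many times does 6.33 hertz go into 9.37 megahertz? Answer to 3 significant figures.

1480000

(9.37e6) / (6.33) = 1.48e6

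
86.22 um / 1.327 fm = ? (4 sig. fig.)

(86.22e-6) / (1.327e-15) = 64.974e9

64970000000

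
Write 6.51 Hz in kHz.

(no prefix) = 1e0, kilo = 1e3; factor is 1e-3.
6.51 × 1e-3 = 0.00651

0.00651 kHz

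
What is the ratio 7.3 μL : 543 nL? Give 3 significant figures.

13.4

(7.3 × 10⁻⁶) / (543 × 10⁻⁹) = 0.01344 × 10³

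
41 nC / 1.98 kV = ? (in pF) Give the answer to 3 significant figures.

20.7 pF

(41e-9) / (1.98e3) = 20.707e-12 F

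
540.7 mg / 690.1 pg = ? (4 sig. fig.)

(540.7 × 10^-3) / (690.1 × 10^-12) = 0.78351 × 10^9

783500000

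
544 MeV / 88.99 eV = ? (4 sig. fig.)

(544 × 10^6) / (88.99) = 6.113 × 10^6

6113000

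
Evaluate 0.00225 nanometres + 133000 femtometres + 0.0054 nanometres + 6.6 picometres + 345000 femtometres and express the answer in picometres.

In picometres:
  0.00225 nanometres = 0.00225 × 10^3 picometres = 2.25
  133000 femtometres = 133000 × 10^-3 picometres = 133
  0.0054 nanometres = 0.0054 × 10^3 picometres = 5.4
  6.6 picometres → 6.6
  345000 femtometres = 345000 × 10^-3 picometres = 345
Sum: 2.25 + 133 + 5.4 + 6.6 + 345 = 492.25

492.25 picometres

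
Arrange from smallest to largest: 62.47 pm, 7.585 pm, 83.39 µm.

7.585 pm < 62.47 pm < 83.39 µm

62.47 pm = 0.00000000006247 m
7.585 pm = 0.000000000007585 m
83.39 µm = 0.00008339 m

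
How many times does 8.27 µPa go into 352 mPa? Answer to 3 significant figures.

42600

(352 × 10^-3) / (8.27 × 10^-6) = 42.56 × 10^3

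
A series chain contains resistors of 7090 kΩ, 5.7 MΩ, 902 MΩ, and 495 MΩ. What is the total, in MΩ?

In MΩ:
  7090 kΩ = 7090 × 10^-3 MΩ = 7.09
  5.7 MΩ → 5.7
  902 MΩ → 902
  495 MΩ → 495
Sum: 7.09 + 5.7 + 902 + 495 = 1409.79

1409.79 MΩ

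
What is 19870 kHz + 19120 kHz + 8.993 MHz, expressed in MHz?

In MHz:
  19870 kHz = 19870 × 10⁻³ MHz = 19.87
  19120 kHz = 19120 × 10⁻³ MHz = 19.12
  8.993 MHz → 8.993
Sum: 19.87 + 19.12 + 8.993 = 47.983

47.983 MHz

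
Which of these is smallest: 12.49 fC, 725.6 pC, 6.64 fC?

6.64 fC

12.49 fC = 0.00000000000001249 C
725.6 pC = 0.0000000007256 C
6.64 fC = 0.00000000000000664 C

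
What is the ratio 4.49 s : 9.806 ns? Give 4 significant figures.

457900000

(4.49) / (9.806 × 10^-9) = 0.45788 × 10^9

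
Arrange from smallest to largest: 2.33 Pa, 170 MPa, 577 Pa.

2.33 Pa < 577 Pa < 170 MPa

2.33 Pa = 2.33 Pa
170 MPa = 170000000 Pa
577 Pa = 577 Pa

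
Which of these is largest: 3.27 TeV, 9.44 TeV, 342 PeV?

3.27 TeV = 3270000000000 eV
9.44 TeV = 9440000000000 eV
342 PeV = 342000000000000000 eV

342 PeV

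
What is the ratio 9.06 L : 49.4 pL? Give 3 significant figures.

(9.06) / (49.4e-12) = 0.1834e12

183000000000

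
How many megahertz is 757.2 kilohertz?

0.7572 megahertz

kilo = 1e3, mega = 1e6; factor is 1e-3.
757.2 × 1e-3 = 0.7572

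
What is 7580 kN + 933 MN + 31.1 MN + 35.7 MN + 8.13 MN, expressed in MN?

1015.51 MN

In MN:
  7580 kN = 7580e-3 MN = 7.58
  933 MN → 933
  31.1 MN → 31.1
  35.7 MN → 35.7
  8.13 MN → 8.13
Sum: 7.58 + 933 + 31.1 + 35.7 + 8.13 = 1015.51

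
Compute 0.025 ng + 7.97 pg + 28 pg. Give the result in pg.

60.97 pg

In pg:
  0.025 ng = 0.025e3 pg = 25
  7.97 pg → 7.97
  28 pg → 28
Sum: 25 + 7.97 + 28 = 60.97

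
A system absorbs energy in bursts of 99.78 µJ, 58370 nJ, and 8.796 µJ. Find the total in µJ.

166.946 µJ

In µJ:
  99.78 µJ → 99.78
  58370 nJ = 58370 × 10⁻³ µJ = 58.37
  8.796 µJ → 8.796
Sum: 99.78 + 58.37 + 8.796 = 166.946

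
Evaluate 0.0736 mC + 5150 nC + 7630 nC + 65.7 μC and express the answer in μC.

152.08 μC

In μC:
  0.0736 mC = 0.0736e3 μC = 73.6
  5150 nC = 5150e-3 μC = 5.15
  7630 nC = 7630e-3 μC = 7.63
  65.7 μC → 65.7
Sum: 73.6 + 5.15 + 7.63 + 65.7 = 152.08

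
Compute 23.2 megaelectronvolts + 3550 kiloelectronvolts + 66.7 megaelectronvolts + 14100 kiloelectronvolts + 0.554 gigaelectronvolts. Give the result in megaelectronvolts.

In megaelectronvolts:
  23.2 megaelectronvolts → 23.2
  3550 kiloelectronvolts = 3550e-3 megaelectronvolts = 3.55
  66.7 megaelectronvolts → 66.7
  14100 kiloelectronvolts = 14100e-3 megaelectronvolts = 14.1
  0.554 gigaelectronvolts = 0.554e3 megaelectronvolts = 554
Sum: 23.2 + 3.55 + 66.7 + 14.1 + 554 = 661.55

661.55 megaelectronvolts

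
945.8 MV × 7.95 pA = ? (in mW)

945.8 × 10⁶ × 7.95 × 10⁻¹² = 7519.11 × 10⁻⁶ W

7.51911 mW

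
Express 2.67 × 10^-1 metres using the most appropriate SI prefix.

267 millimetres

= 267 × 10^-3 metres; 10^-3 is milli.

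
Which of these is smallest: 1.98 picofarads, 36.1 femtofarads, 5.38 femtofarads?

5.38 femtofarads

1.98 picofarads = 0.00000000000198 farads
36.1 femtofarads = 0.0000000000000361 farads
5.38 femtofarads = 0.00000000000000538 farads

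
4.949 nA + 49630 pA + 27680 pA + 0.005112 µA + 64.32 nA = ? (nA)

151.691 nA

In nA:
  4.949 nA → 4.949
  49630 pA = 49630e-3 nA = 49.63
  27680 pA = 27680e-3 nA = 27.68
  0.005112 µA = 0.005112e3 nA = 5.112
  64.32 nA → 64.32
Sum: 4.949 + 49.63 + 27.68 + 5.112 + 64.32 = 151.691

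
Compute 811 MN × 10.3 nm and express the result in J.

811 × 10^6 × 10.3 × 10^-9 = 8353.3 × 10^-3 J

8.3533 J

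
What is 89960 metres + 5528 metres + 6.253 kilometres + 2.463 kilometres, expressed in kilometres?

104.204 kilometres

In kilometres:
  89960 metres = 89960 × 10^-3 kilometres = 89.96
  5528 metres = 5528 × 10^-3 kilometres = 5.528
  6.253 kilometres → 6.253
  2.463 kilometres → 2.463
Sum: 89.96 + 5.528 + 6.253 + 2.463 = 104.204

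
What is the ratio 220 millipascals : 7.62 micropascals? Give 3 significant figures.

(220e-3) / (7.62e-6) = 28.87e3

28900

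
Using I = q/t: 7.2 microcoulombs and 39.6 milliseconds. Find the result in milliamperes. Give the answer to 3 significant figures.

(7.2e-6) / (39.6e-3) = 0.18182e-3 A

0.182 milliamperes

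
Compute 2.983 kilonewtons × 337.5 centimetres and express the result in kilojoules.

2.983 × 10^3 × 337.5 × 10^-2 = 1006.7625 × 10^1 J

10.067625 kilojoules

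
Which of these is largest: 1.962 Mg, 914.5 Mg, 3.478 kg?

914.5 Mg

1.962 Mg = 1962000 g
914.5 Mg = 914500000 g
3.478 kg = 3478 g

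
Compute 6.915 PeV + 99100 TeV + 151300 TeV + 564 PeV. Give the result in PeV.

821.315 PeV

In PeV:
  6.915 PeV → 6.915
  99100 TeV = 99100 × 10^-3 PeV = 99.1
  151300 TeV = 151300 × 10^-3 PeV = 151.3
  564 PeV → 564
Sum: 6.915 + 99.1 + 151.3 + 564 = 821.315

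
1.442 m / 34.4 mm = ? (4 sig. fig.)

41.92

(1.442) / (34.4e-3) = 0.041919e3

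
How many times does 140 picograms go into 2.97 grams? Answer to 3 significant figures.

21200000000

(2.97) / (140 × 10⁻¹²) = 0.02121 × 10¹²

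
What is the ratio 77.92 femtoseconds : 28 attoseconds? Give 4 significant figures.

2783

(77.92 × 10⁻¹⁵) / (28 × 10⁻¹⁸) = 2.7829 × 10³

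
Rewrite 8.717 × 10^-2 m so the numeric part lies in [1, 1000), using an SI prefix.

87.17 mm

= 87.17 × 10^-3 m; 10^-3 is milli.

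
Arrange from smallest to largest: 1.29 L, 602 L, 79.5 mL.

79.5 mL < 1.29 L < 602 L

1.29 L = 1.29 L
602 L = 602 L
79.5 mL = 0.0795 L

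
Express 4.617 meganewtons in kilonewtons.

mega = 1e6, kilo = 1e3; factor is 1e3.
4.617 × 1e3 = 4617

4617 kilonewtons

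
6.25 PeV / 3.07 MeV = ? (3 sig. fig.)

(6.25 × 10¹⁵) / (3.07 × 10⁶) = 2.036 × 10⁹

2040000000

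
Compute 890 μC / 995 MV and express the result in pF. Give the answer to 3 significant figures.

0.894 pF

(890 × 10^-6) / (995 × 10^6) = 0.89447 × 10^-12 F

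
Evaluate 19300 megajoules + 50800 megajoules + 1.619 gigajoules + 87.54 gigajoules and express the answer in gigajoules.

159.259 gigajoules

In gigajoules:
  19300 megajoules = 19300 × 10^-3 gigajoules = 19.3
  50800 megajoules = 50800 × 10^-3 gigajoules = 50.8
  1.619 gigajoules → 1.619
  87.54 gigajoules → 87.54
Sum: 19.3 + 50.8 + 1.619 + 87.54 = 159.259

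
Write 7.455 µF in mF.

micro = 10^-6, milli = 10^-3; factor is 10^-3.
7.455 × 10^-3 = 0.007455

0.007455 mF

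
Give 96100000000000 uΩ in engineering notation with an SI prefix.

= 96.1 × 10⁶ Ω; 10⁶ is mega.

96.1 MΩ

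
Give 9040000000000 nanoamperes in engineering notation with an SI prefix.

= 9.04e3 amperes; 1e3 is kilo.

9.04 kiloamperes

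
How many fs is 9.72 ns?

nano = 10⁻⁹, femto = 10⁻¹⁵; factor is 10⁶.
9.72 × 10⁶ = 9720000

9720000 fs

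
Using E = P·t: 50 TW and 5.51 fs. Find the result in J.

50e12 × 5.51e-15 = 275.5e-3 J

0.2755 J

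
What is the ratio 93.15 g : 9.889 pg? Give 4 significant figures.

9420000000000

(93.15) / (9.889 × 10⁻¹²) = 9.4196 × 10¹²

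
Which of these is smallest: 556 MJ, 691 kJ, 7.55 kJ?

7.55 kJ

556 MJ = 556000000 J
691 kJ = 691000 J
7.55 kJ = 7550 J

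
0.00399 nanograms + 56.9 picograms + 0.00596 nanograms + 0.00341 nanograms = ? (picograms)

In picograms:
  0.00399 nanograms = 0.00399 × 10^3 picograms = 3.99
  56.9 picograms → 56.9
  0.00596 nanograms = 0.00596 × 10^3 picograms = 5.96
  0.00341 nanograms = 0.00341 × 10^3 picograms = 3.41
Sum: 3.99 + 56.9 + 5.96 + 3.41 = 70.26

70.26 picograms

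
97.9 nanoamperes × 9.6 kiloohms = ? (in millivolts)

0.93984 millivolts

97.9 × 10⁻⁹ × 9.6 × 10³ = 939.84 × 10⁻⁶ V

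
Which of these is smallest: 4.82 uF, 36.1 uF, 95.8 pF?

95.8 pF

4.82 uF = 0.00000482 F
36.1 uF = 0.0000361 F
95.8 pF = 0.0000000000958 F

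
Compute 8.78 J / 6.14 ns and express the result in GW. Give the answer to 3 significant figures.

1.43 GW

(8.78) / (6.14 × 10^-9) = 1.43 × 10^9 W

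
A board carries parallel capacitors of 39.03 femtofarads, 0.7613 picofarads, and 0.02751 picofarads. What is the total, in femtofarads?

In femtofarads:
  39.03 femtofarads → 39.03
  0.7613 picofarads = 0.7613 × 10³ femtofarads = 761.3
  0.02751 picofarads = 0.02751 × 10³ femtofarads = 27.51
Sum: 39.03 + 761.3 + 27.51 = 827.84

827.84 femtofarads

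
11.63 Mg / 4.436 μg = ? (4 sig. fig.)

2622000000000

(11.63 × 10⁶) / (4.436 × 10⁻⁶) = 2.6217 × 10¹²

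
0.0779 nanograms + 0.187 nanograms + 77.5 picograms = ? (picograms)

342.4 picograms

In picograms:
  0.0779 nanograms = 0.0779e3 picograms = 77.9
  0.187 nanograms = 0.187e3 picograms = 187
  77.5 picograms → 77.5
Sum: 77.9 + 187 + 77.5 = 342.4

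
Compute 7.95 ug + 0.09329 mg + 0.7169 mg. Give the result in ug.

818.14 ug

In ug:
  7.95 ug → 7.95
  0.09329 mg = 0.09329 × 10^3 ug = 93.29
  0.7169 mg = 0.7169 × 10^3 ug = 716.9
Sum: 7.95 + 93.29 + 716.9 = 818.14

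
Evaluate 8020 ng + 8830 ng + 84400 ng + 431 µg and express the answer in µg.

In µg:
  8020 ng = 8020 × 10^-3 µg = 8.02
  8830 ng = 8830 × 10^-3 µg = 8.83
  84400 ng = 84400 × 10^-3 µg = 84.4
  431 µg → 431
Sum: 8.02 + 8.83 + 84.4 + 431 = 532.25

532.25 µg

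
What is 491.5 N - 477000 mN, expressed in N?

In N:
  491.5 N → 491.5
  477000 mN = 477000e-3 N = 477
Difference: 491.5 - 477 = 14.5

14.5 N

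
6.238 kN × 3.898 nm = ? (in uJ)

6.238e3 × 3.898e-9 = 24.315724e-6 J

24.315724 uJ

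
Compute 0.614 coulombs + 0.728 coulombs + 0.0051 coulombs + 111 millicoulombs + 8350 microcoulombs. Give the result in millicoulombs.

1466.45 millicoulombs

In millicoulombs:
  0.614 coulombs = 0.614 × 10³ millicoulombs = 614
  0.728 coulombs = 0.728 × 10³ millicoulombs = 728
  0.0051 coulombs = 0.0051 × 10³ millicoulombs = 5.1
  111 millicoulombs → 111
  8350 microcoulombs = 8350 × 10⁻³ millicoulombs = 8.35
Sum: 614 + 728 + 5.1 + 111 + 8.35 = 1466.45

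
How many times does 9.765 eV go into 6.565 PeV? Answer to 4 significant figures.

672300000000000

(6.565 × 10^15) / (9.765) = 0.6723 × 10^15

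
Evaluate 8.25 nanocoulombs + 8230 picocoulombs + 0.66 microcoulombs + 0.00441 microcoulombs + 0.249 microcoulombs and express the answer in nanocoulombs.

In nanocoulombs:
  8.25 nanocoulombs → 8.25
  8230 picocoulombs = 8230 × 10⁻³ nanocoulombs = 8.23
  0.66 microcoulombs = 0.66 × 10³ nanocoulombs = 660
  0.00441 microcoulombs = 0.00441 × 10³ nanocoulombs = 4.41
  0.249 microcoulombs = 0.249 × 10³ nanocoulombs = 249
Sum: 8.25 + 8.23 + 660 + 4.41 + 249 = 929.89

929.89 nanocoulombs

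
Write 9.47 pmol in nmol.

pico = 10^-12, nano = 10^-9; factor is 10^-3.
9.47 × 10^-3 = 0.00947

0.00947 nmol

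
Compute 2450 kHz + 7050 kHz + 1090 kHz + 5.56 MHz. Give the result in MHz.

In MHz:
  2450 kHz = 2450e-3 MHz = 2.45
  7050 kHz = 7050e-3 MHz = 7.05
  1090 kHz = 1090e-3 MHz = 1.09
  5.56 MHz → 5.56
Sum: 2.45 + 7.05 + 1.09 + 5.56 = 16.15

16.15 MHz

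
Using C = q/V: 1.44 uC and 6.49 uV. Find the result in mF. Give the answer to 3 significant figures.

(1.44 × 10⁻⁶) / (6.49 × 10⁻⁶) = 0.22188 F

222 mF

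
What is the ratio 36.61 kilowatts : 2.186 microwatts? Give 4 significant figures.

(36.61 × 10³) / (2.186 × 10⁻⁶) = 16.747 × 10⁹

16750000000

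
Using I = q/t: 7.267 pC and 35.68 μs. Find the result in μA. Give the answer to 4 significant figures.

0.2037 μA

(7.267e-12) / (35.68e-6) = 0.203672e-6 A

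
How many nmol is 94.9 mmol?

milli = 10^-3, nano = 10^-9; factor is 10^6.
94.9 × 10^6 = 94900000

94900000 nmol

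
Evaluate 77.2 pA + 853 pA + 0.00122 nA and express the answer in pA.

In pA:
  77.2 pA → 77.2
  853 pA → 853
  0.00122 nA = 0.00122 × 10³ pA = 1.22
Sum: 77.2 + 853 + 1.22 = 931.42

931.42 pA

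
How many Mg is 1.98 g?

(no prefix) = 10^0, mega = 10^6; factor is 10^-6.
1.98 × 10^-6 = 0.00000198

0.00000198 Mg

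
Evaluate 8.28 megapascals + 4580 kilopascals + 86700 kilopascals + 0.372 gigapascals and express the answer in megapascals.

In megapascals:
  8.28 megapascals → 8.28
  4580 kilopascals = 4580e-3 megapascals = 4.58
  86700 kilopascals = 86700e-3 megapascals = 86.7
  0.372 gigapascals = 0.372e3 megapascals = 372
Sum: 8.28 + 4.58 + 86.7 + 372 = 471.56

471.56 megapascals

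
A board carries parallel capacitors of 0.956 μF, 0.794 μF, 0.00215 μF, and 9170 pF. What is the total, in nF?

1761.32 nF

In nF:
  0.956 μF = 0.956 × 10^3 nF = 956
  0.794 μF = 0.794 × 10^3 nF = 794
  0.00215 μF = 0.00215 × 10^3 nF = 2.15
  9170 pF = 9170 × 10^-3 nF = 9.17
Sum: 956 + 794 + 2.15 + 9.17 = 1761.32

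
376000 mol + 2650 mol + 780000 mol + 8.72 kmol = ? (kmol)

In kmol:
  376000 mol = 376000 × 10^-3 kmol = 376
  2650 mol = 2650 × 10^-3 kmol = 2.65
  780000 mol = 780000 × 10^-3 kmol = 780
  8.72 kmol → 8.72
Sum: 376 + 2.65 + 780 + 8.72 = 1167.37

1167.37 kmol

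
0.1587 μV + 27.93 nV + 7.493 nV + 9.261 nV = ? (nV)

203.384 nV

In nV:
  0.1587 μV = 0.1587 × 10^3 nV = 158.7
  27.93 nV → 27.93
  7.493 nV → 7.493
  9.261 nV → 9.261
Sum: 158.7 + 27.93 + 7.493 + 9.261 = 203.384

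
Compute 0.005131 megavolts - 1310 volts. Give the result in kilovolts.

In kilovolts:
  0.005131 megavolts = 0.005131 × 10³ kilovolts = 5.131
  1310 volts = 1310 × 10⁻³ kilovolts = 1.31
Difference: 5.131 - 1.31 = 3.821

3.821 kilovolts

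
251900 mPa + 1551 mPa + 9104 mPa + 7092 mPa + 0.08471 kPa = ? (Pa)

354.357 Pa

In Pa:
  251900 mPa = 251900e-3 Pa = 251.9
  1551 mPa = 1551e-3 Pa = 1.551
  9104 mPa = 9104e-3 Pa = 9.104
  7092 mPa = 7092e-3 Pa = 7.092
  0.08471 kPa = 0.08471e3 Pa = 84.71
Sum: 251.9 + 1.551 + 9.104 + 7.092 + 84.71 = 354.357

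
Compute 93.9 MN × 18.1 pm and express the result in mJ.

1.69959 mJ

93.9 × 10^6 × 18.1 × 10^-12 = 1699.59 × 10^-6 J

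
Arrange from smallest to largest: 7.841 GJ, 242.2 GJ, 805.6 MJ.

7.841 GJ = 7841000000 J
242.2 GJ = 242200000000 J
805.6 MJ = 805600000 J

805.6 MJ < 7.841 GJ < 242.2 GJ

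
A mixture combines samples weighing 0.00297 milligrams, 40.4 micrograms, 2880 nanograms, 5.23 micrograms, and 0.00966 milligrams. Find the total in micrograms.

In micrograms:
  0.00297 milligrams = 0.00297 × 10³ micrograms = 2.97
  40.4 micrograms → 40.4
  2880 nanograms = 2880 × 10⁻³ micrograms = 2.88
  5.23 micrograms → 5.23
  0.00966 milligrams = 0.00966 × 10³ micrograms = 9.66
Sum: 2.97 + 40.4 + 2.88 + 5.23 + 9.66 = 61.14

61.14 micrograms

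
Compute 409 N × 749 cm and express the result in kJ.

3.06341 kJ

409 × 749e-2 = 306341e-2 J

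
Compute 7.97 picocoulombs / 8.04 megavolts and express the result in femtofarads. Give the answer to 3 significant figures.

0.000991 femtofarads

(7.97e-12) / (8.04e6) = 0.99129e-18 F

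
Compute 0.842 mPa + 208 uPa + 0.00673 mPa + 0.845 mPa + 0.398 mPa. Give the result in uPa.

2299.73 uPa

In uPa:
  0.842 mPa = 0.842 × 10^3 uPa = 842
  208 uPa → 208
  0.00673 mPa = 0.00673 × 10^3 uPa = 6.73
  0.845 mPa = 0.845 × 10^3 uPa = 845
  0.398 mPa = 0.398 × 10^3 uPa = 398
Sum: 842 + 208 + 6.73 + 845 + 398 = 2299.73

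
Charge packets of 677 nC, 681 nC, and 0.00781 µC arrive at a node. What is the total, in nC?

In nC:
  677 nC → 677
  681 nC → 681
  0.00781 µC = 0.00781e3 nC = 7.81
Sum: 677 + 681 + 7.81 = 1365.81

1365.81 nC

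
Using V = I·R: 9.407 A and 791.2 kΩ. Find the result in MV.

9.407 × 791.2 × 10³ = 7442.8184 × 10³ V

7.4428184 MV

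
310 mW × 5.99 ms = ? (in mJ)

1.8569 mJ

310e-3 × 5.99e-3 = 1856.9e-6 J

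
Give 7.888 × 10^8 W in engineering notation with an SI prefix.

= 788.8 × 10^6 W; 10^6 is mega.

788.8 MW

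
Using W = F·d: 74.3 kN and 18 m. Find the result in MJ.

1.3374 MJ

74.3e3 × 18 = 1337.4e3 J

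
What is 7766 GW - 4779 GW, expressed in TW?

2.987 TW

In TW:
  7766 GW = 7766 × 10^-3 TW = 7.766
  4779 GW = 4779 × 10^-3 TW = 4.779
Difference: 7.766 - 4.779 = 2.987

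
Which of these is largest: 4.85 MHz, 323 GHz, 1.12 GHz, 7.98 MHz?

323 GHz

4.85 MHz = 4850000 Hz
323 GHz = 323000000000 Hz
1.12 GHz = 1120000000 Hz
7.98 MHz = 7980000 Hz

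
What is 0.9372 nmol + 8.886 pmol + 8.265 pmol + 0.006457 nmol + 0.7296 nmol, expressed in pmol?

In pmol:
  0.9372 nmol = 0.9372e3 pmol = 937.2
  8.886 pmol → 8.886
  8.265 pmol → 8.265
  0.006457 nmol = 0.006457e3 pmol = 6.457
  0.7296 nmol = 0.7296e3 pmol = 729.6
Sum: 937.2 + 8.886 + 8.265 + 6.457 + 729.6 = 1690.408

1690.408 pmol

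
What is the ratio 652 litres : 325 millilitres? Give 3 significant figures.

(652) / (325e-3) = 2.006e3

2010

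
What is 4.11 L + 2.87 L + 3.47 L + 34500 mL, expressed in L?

44.95 L

In L:
  4.11 L → 4.11
  2.87 L → 2.87
  3.47 L → 3.47
  34500 mL = 34500e-3 L = 34.5
Sum: 4.11 + 2.87 + 3.47 + 34.5 = 44.95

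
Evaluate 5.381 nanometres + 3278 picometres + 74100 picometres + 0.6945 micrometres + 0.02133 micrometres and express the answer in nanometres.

In nanometres:
  5.381 nanometres → 5.381
  3278 picometres = 3278 × 10^-3 nanometres = 3.278
  74100 picometres = 74100 × 10^-3 nanometres = 74.1
  0.6945 micrometres = 0.6945 × 10^3 nanometres = 694.5
  0.02133 micrometres = 0.02133 × 10^3 nanometres = 21.33
Sum: 5.381 + 3.278 + 74.1 + 694.5 + 21.33 = 798.589

798.589 nanometres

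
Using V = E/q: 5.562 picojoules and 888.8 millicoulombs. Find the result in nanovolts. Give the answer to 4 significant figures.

(5.562e-12) / (888.8e-3) = 0.00625788e-9 V

0.006258 nanovolts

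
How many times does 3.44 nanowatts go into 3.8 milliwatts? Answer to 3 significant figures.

1100000

(3.8 × 10^-3) / (3.44 × 10^-9) = 1.105 × 10^6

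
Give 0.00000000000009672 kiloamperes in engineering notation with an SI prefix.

= 96.72 × 10^-12 amperes; 10^-12 is pico.

96.72 picoamperes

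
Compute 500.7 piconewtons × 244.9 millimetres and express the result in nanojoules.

500.7e-12 × 244.9e-3 = 122621.43e-15 J

0.12262143 nanojoules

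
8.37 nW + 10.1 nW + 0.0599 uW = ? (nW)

78.37 nW

In nW:
  8.37 nW → 8.37
  10.1 nW → 10.1
  0.0599 uW = 0.0599 × 10^3 nW = 59.9
Sum: 8.37 + 10.1 + 59.9 = 78.37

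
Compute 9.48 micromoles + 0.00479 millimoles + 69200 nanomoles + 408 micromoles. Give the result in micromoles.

In micromoles:
  9.48 micromoles → 9.48
  0.00479 millimoles = 0.00479e3 micromoles = 4.79
  69200 nanomoles = 69200e-3 micromoles = 69.2
  408 micromoles → 408
Sum: 9.48 + 4.79 + 69.2 + 408 = 491.47

491.47 micromoles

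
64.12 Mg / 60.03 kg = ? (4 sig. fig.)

(64.12 × 10⁶) / (60.03 × 10³) = 1.0681 × 10³

1068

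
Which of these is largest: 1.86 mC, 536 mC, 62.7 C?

62.7 C

1.86 mC = 0.00186 C
536 mC = 0.536 C
62.7 C = 62.7 C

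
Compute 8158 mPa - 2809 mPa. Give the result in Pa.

5.349 Pa

In Pa:
  8158 mPa = 8158 × 10^-3 Pa = 8.158
  2809 mPa = 2809 × 10^-3 Pa = 2.809
Difference: 8.158 - 2.809 = 5.349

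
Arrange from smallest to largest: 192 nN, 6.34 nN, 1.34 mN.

192 nN = 0.000000192 N
6.34 nN = 0.00000000634 N
1.34 mN = 0.00134 N

6.34 nN < 192 nN < 1.34 mN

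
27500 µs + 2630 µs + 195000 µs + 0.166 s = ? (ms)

391.13 ms

In ms:
  27500 µs = 27500 × 10^-3 ms = 27.5
  2630 µs = 2630 × 10^-3 ms = 2.63
  195000 µs = 195000 × 10^-3 ms = 195
  0.166 s = 0.166 × 10^3 ms = 166
Sum: 27.5 + 2.63 + 195 + 166 = 391.13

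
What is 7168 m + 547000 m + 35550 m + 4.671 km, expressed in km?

In km:
  7168 m = 7168 × 10^-3 km = 7.168
  547000 m = 547000 × 10^-3 km = 547
  35550 m = 35550 × 10^-3 km = 35.55
  4.671 km → 4.671
Sum: 7.168 + 547 + 35.55 + 4.671 = 594.389

594.389 km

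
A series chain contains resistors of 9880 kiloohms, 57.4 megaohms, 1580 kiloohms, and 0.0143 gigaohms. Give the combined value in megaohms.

83.16 megaohms

In megaohms:
  9880 kiloohms = 9880 × 10^-3 megaohms = 9.88
  57.4 megaohms → 57.4
  1580 kiloohms = 1580 × 10^-3 megaohms = 1.58
  0.0143 gigaohms = 0.0143 × 10^3 megaohms = 14.3
Sum: 9.88 + 57.4 + 1.58 + 14.3 = 83.16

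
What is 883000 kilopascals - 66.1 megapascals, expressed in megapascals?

In megapascals:
  883000 kilopascals = 883000 × 10⁻³ megapascals = 883
  66.1 megapascals → 66.1
Difference: 883 - 66.1 = 816.9

816.9 megapascals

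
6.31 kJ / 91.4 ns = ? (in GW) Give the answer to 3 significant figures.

69.0 GW

(6.31 × 10^3) / (91.4 × 10^-9) = 0.069037 × 10^12 W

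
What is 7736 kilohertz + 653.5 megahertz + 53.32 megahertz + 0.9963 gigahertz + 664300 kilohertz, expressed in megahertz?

In megahertz:
  7736 kilohertz = 7736 × 10⁻³ megahertz = 7.736
  653.5 megahertz → 653.5
  53.32 megahertz → 53.32
  0.9963 gigahertz = 0.9963 × 10³ megahertz = 996.3
  664300 kilohertz = 664300 × 10⁻³ megahertz = 664.3
Sum: 7.736 + 653.5 + 53.32 + 996.3 + 664.3 = 2375.156

2375.156 megahertz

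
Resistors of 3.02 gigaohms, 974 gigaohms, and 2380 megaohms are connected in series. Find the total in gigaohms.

In gigaohms:
  3.02 gigaohms → 3.02
  974 gigaohms → 974
  2380 megaohms = 2380 × 10^-3 gigaohms = 2.38
Sum: 3.02 + 974 + 2.38 = 979.4

979.4 gigaohms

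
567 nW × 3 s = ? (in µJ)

1.701 µJ

567 × 10^-9 × 3 = 1701 × 10^-9 J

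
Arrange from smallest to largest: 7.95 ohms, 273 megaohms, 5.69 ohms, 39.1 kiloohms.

7.95 ohms = 7.95 ohms
273 megaohms = 273000000 ohms
5.69 ohms = 5.69 ohms
39.1 kiloohms = 39100 ohms

5.69 ohms < 7.95 ohms < 39.1 kiloohms < 273 megaohms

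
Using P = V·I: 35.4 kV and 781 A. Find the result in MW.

27.6474 MW

35.4 × 10³ × 781 = 27647.4 × 10³ W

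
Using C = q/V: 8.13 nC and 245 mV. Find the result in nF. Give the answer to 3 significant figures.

33.2 nF

(8.13 × 10^-9) / (245 × 10^-3) = 0.033184 × 10^-6 F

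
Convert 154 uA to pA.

154000000 pA

micro = 10^-6, pico = 10^-12; factor is 10^6.
154 × 10^6 = 154000000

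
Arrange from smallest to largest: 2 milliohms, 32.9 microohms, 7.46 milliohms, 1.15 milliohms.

2 milliohms = 0.002 ohms
32.9 microohms = 0.0000329 ohms
7.46 milliohms = 0.00746 ohms
1.15 milliohms = 0.00115 ohms

32.9 microohms < 1.15 milliohms < 2 milliohms < 7.46 milliohms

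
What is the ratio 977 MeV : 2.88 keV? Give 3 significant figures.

(977e6) / (2.88e3) = 339.2e3

339000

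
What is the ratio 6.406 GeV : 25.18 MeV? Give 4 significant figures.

(6.406e9) / (25.18e6) = 0.25441e3

254.4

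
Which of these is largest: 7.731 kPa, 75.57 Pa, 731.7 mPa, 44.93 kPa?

7.731 kPa = 7731 Pa
75.57 Pa = 75.57 Pa
731.7 mPa = 0.7317 Pa
44.93 kPa = 44930 Pa

44.93 kPa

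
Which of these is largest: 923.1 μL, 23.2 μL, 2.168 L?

2.168 L

923.1 μL = 0.0009231 L
23.2 μL = 0.0000232 L
2.168 L = 2.168 L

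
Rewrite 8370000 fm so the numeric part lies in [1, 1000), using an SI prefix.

8.37 nm

= 8.37 × 10⁻⁹ m; 10⁻⁹ is nano.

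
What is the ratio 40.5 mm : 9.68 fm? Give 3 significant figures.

4180000000000

(40.5 × 10⁻³) / (9.68 × 10⁻¹⁵) = 4.184 × 10¹²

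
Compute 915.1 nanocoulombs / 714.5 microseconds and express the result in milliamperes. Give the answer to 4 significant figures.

1.281 milliamperes

(915.1 × 10⁻⁹) / (714.5 × 10⁻⁶) = 1.28076 × 10⁻³ A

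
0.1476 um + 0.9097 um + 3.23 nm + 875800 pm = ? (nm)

1936.33 nm

In nm:
  0.1476 um = 0.1476 × 10³ nm = 147.6
  0.9097 um = 0.9097 × 10³ nm = 909.7
  3.23 nm → 3.23
  875800 pm = 875800 × 10⁻³ nm = 875.8
Sum: 147.6 + 909.7 + 3.23 + 875.8 = 1936.33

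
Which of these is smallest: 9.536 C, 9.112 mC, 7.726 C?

9.536 C = 9.536 C
9.112 mC = 0.009112 C
7.726 C = 7.726 C

9.112 mC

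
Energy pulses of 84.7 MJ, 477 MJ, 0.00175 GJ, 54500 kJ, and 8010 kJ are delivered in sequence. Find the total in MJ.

625.96 MJ

In MJ:
  84.7 MJ → 84.7
  477 MJ → 477
  0.00175 GJ = 0.00175 × 10^3 MJ = 1.75
  54500 kJ = 54500 × 10^-3 MJ = 54.5
  8010 kJ = 8010 × 10^-3 MJ = 8.01
Sum: 84.7 + 477 + 1.75 + 54.5 + 8.01 = 625.96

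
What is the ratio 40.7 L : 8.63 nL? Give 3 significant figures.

4720000000

(40.7) / (8.63 × 10^-9) = 4.716 × 10^9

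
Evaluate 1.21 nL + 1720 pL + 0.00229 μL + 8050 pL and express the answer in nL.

13.27 nL

In nL:
  1.21 nL → 1.21
  1720 pL = 1720 × 10^-3 nL = 1.72
  0.00229 μL = 0.00229 × 10^3 nL = 2.29
  8050 pL = 8050 × 10^-3 nL = 8.05
Sum: 1.21 + 1.72 + 2.29 + 8.05 = 13.27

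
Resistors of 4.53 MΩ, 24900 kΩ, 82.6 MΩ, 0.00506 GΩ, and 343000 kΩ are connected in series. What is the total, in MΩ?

In MΩ:
  4.53 MΩ → 4.53
  24900 kΩ = 24900 × 10⁻³ MΩ = 24.9
  82.6 MΩ → 82.6
  0.00506 GΩ = 0.00506 × 10³ MΩ = 5.06
  343000 kΩ = 343000 × 10⁻³ MΩ = 343
Sum: 4.53 + 24.9 + 82.6 + 5.06 + 343 = 460.09

460.09 MΩ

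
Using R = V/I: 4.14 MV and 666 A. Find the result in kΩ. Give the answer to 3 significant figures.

6.22 kΩ

(4.14 × 10^6) / (666) = 0.0062162 × 10^6 Ω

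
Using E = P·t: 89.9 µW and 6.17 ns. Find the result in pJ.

89.9 × 10^-6 × 6.17 × 10^-9 = 554.683 × 10^-15 J

0.554683 pJ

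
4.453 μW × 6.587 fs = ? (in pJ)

4.453e-6 × 6.587e-15 = 29.331911e-21 J

0.000000029331911 pJ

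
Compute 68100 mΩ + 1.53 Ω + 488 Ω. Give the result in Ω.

557.63 Ω

In Ω:
  68100 mΩ = 68100 × 10⁻³ Ω = 68.1
  1.53 Ω → 1.53
  488 Ω → 488
Sum: 68.1 + 1.53 + 488 = 557.63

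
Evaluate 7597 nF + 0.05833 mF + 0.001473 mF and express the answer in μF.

67.4 μF

In μF:
  7597 nF = 7597 × 10^-3 μF = 7.597
  0.05833 mF = 0.05833 × 10^3 μF = 58.33
  0.001473 mF = 0.001473 × 10^3 μF = 1.473
Sum: 7.597 + 58.33 + 1.473 = 67.4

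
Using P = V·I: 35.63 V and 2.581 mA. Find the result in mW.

35.63 × 2.581 × 10⁻³ = 91.96103 × 10⁻³ W

91.96103 mW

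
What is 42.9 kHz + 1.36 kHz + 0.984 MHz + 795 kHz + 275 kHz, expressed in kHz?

2098.26 kHz

In kHz:
  42.9 kHz → 42.9
  1.36 kHz → 1.36
  0.984 MHz = 0.984e3 kHz = 984
  795 kHz → 795
  275 kHz → 275
Sum: 42.9 + 1.36 + 984 + 795 + 275 = 2098.26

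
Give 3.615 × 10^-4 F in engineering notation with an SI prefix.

361.5 uF

= 361.5 × 10^-6 F; 10^-6 is micro.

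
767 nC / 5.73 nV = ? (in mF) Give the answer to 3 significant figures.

(767 × 10^-9) / (5.73 × 10^-9) = 133.86 F

134000 mF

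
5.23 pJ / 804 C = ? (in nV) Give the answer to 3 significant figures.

(5.23 × 10⁻¹²) / (804) = 0.006505 × 10⁻¹² V

0.00000650 nV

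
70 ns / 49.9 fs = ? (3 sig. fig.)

(70e-9) / (49.9e-15) = 1.403e6

1400000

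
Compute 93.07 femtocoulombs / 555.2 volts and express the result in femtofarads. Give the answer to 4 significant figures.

0.1676 femtofarads

(93.07 × 10^-15) / (555.2) = 0.167633 × 10^-15 F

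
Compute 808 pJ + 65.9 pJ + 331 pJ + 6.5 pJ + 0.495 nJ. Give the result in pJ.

In pJ:
  808 pJ → 808
  65.9 pJ → 65.9
  331 pJ → 331
  6.5 pJ → 6.5
  0.495 nJ = 0.495 × 10³ pJ = 495
Sum: 808 + 65.9 + 331 + 6.5 + 495 = 1706.4

1706.4 pJ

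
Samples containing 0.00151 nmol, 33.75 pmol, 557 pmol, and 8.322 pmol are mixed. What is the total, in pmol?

In pmol:
  0.00151 nmol = 0.00151 × 10³ pmol = 1.51
  33.75 pmol → 33.75
  557 pmol → 557
  8.322 pmol → 8.322
Sum: 1.51 + 33.75 + 557 + 8.322 = 600.582

600.582 pmol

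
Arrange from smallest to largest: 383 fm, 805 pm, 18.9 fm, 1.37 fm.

1.37 fm < 18.9 fm < 383 fm < 805 pm

383 fm = 0.000000000000383 m
805 pm = 0.000000000805 m
18.9 fm = 0.0000000000000189 m
1.37 fm = 0.00000000000000137 m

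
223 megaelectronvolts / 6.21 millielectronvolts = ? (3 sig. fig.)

(223 × 10⁶) / (6.21 × 10⁻³) = 35.91 × 10⁹

35900000000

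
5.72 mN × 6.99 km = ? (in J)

5.72 × 10^-3 × 6.99 × 10^3 = 39.9828 J

39.9828 J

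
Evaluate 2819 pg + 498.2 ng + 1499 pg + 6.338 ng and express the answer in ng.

508.856 ng

In ng:
  2819 pg = 2819e-3 ng = 2.819
  498.2 ng → 498.2
  1499 pg = 1499e-3 ng = 1.499
  6.338 ng → 6.338
Sum: 2.819 + 498.2 + 1.499 + 6.338 = 508.856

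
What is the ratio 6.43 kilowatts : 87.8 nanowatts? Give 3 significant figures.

73200000000

(6.43 × 10^3) / (87.8 × 10^-9) = 0.07323 × 10^12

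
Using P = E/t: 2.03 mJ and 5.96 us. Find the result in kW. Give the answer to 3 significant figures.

(2.03e-3) / (5.96e-6) = 0.3406e3 W

0.341 kW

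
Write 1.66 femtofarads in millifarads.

femto = 10^-15, milli = 10^-3; factor is 10^-12.
1.66 × 10^-12 = 0.00000000000166

0.00000000000166 millifarads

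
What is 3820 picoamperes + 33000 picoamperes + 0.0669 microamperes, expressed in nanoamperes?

103.72 nanoamperes

In nanoamperes:
  3820 picoamperes = 3820 × 10^-3 nanoamperes = 3.82
  33000 picoamperes = 33000 × 10^-3 nanoamperes = 33
  0.0669 microamperes = 0.0669 × 10^3 nanoamperes = 66.9
Sum: 3.82 + 33 + 66.9 = 103.72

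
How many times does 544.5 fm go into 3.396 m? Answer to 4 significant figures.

(3.396) / (544.5e-15) = 0.0062369e15

6237000000000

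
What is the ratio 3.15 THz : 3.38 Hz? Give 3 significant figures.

(3.15 × 10^12) / (3.38) = 0.932 × 10^12

932000000000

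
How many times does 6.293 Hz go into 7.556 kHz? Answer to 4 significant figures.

(7.556e3) / (6.293) = 1.2007e3

1201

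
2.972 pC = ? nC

0.002972 nC

pico = 10^-12, nano = 10^-9; factor is 10^-3.
2.972 × 10^-3 = 0.002972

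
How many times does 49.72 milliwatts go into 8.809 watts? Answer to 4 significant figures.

177.2

(8.809) / (49.72 × 10⁻³) = 0.17717 × 10³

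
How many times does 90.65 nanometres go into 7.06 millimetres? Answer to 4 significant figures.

77880

(7.06e-3) / (90.65e-9) = 0.077882e6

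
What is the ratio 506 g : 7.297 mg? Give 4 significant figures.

(506) / (7.297 × 10⁻³) = 69.344 × 10³

69340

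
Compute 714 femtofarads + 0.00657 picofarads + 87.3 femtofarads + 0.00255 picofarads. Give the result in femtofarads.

In femtofarads:
  714 femtofarads → 714
  0.00657 picofarads = 0.00657 × 10³ femtofarads = 6.57
  87.3 femtofarads → 87.3
  0.00255 picofarads = 0.00255 × 10³ femtofarads = 2.55
Sum: 714 + 6.57 + 87.3 + 2.55 = 810.42

810.42 femtofarads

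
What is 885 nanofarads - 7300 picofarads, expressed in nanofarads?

In nanofarads:
  885 nanofarads → 885
  7300 picofarads = 7300 × 10^-3 nanofarads = 7.3
Difference: 885 - 7.3 = 877.7

877.7 nanofarads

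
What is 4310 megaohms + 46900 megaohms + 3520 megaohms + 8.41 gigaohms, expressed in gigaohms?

In gigaohms:
  4310 megaohms = 4310 × 10^-3 gigaohms = 4.31
  46900 megaohms = 46900 × 10^-3 gigaohms = 46.9
  3520 megaohms = 3520 × 10^-3 gigaohms = 3.52
  8.41 gigaohms → 8.41
Sum: 4.31 + 46.9 + 3.52 + 8.41 = 63.14

63.14 gigaohms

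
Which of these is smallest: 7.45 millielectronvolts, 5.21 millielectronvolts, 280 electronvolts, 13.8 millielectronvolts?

7.45 millielectronvolts = 0.00745 electronvolts
5.21 millielectronvolts = 0.00521 electronvolts
280 electronvolts = 280 electronvolts
13.8 millielectronvolts = 0.0138 electronvolts

5.21 millielectronvolts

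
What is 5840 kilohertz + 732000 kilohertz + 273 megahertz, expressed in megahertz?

1010.84 megahertz

In megahertz:
  5840 kilohertz = 5840e-3 megahertz = 5.84
  732000 kilohertz = 732000e-3 megahertz = 732
  273 megahertz → 273
Sum: 5.84 + 732 + 273 = 1010.84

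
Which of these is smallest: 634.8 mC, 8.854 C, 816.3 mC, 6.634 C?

634.8 mC

634.8 mC = 0.6348 C
8.854 C = 8.854 C
816.3 mC = 0.8163 C
6.634 C = 6.634 C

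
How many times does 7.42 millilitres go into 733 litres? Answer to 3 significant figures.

(733) / (7.42 × 10⁻³) = 98.79 × 10³

98800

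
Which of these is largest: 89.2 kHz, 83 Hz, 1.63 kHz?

89.2 kHz = 89200 Hz
83 Hz = 83 Hz
1.63 kHz = 1630 Hz

89.2 kHz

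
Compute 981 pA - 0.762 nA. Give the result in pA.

219 pA

In pA:
  981 pA → 981
  0.762 nA = 0.762e3 pA = 762
Difference: 981 - 762 = 219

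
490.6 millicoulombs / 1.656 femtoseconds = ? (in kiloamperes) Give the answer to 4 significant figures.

296300000000 kiloamperes

(490.6 × 10⁻³) / (1.656 × 10⁻¹⁵) = 296.256 × 10¹² A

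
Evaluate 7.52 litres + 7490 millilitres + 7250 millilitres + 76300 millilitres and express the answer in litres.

98.56 litres

In litres:
  7.52 litres → 7.52
  7490 millilitres = 7490 × 10⁻³ litres = 7.49
  7250 millilitres = 7250 × 10⁻³ litres = 7.25
  76300 millilitres = 76300 × 10⁻³ litres = 76.3
Sum: 7.52 + 7.49 + 7.25 + 76.3 = 98.56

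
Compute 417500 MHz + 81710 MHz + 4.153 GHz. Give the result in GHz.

503.363 GHz

In GHz:
  417500 MHz = 417500 × 10⁻³ GHz = 417.5
  81710 MHz = 81710 × 10⁻³ GHz = 81.71
  4.153 GHz → 4.153
Sum: 417.5 + 81.71 + 4.153 = 503.363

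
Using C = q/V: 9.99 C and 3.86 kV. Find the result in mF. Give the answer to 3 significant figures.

(9.99) / (3.86e3) = 2.5881e-3 F

2.59 mF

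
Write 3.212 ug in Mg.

micro = 1e-6, mega = 1e6; factor is 1e-12.
3.212 × 1e-12 = 0.000000000003212

0.000000000003212 Mg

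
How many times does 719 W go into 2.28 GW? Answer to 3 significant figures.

3170000

(2.28e9) / (719) = 0.003171e9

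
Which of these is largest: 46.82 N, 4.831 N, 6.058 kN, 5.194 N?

46.82 N = 46.82 N
4.831 N = 4.831 N
6.058 kN = 6058 N
5.194 N = 5.194 N

6.058 kN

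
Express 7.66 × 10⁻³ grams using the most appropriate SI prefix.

= 7.66 × 10⁻³ grams; 10⁻³ is milli.

7.66 milligrams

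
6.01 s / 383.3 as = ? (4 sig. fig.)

15680000000000000

(6.01) / (383.3 × 10⁻¹⁸) = 0.01568 × 10¹⁸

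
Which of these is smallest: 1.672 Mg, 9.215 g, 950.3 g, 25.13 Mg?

1.672 Mg = 1672000 g
9.215 g = 9.215 g
950.3 g = 950.3 g
25.13 Mg = 25130000 g

9.215 g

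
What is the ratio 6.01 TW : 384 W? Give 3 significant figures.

(6.01e12) / (384) = 0.01565e12

15700000000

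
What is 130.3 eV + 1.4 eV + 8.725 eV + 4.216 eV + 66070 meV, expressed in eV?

210.711 eV

In eV:
  130.3 eV → 130.3
  1.4 eV → 1.4
  8.725 eV → 8.725
  4.216 eV → 4.216
  66070 meV = 66070 × 10⁻³ eV = 66.07
Sum: 130.3 + 1.4 + 8.725 + 4.216 + 66.07 = 210.711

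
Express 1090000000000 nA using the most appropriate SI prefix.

1.09 kA

= 1.09 × 10³ A; 10³ is kilo.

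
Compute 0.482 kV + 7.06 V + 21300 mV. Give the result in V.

In V:
  0.482 kV = 0.482 × 10³ V = 482
  7.06 V → 7.06
  21300 mV = 21300 × 10⁻³ V = 21.3
Sum: 482 + 7.06 + 21.3 = 510.36

510.36 V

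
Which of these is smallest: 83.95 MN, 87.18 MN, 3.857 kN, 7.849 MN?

83.95 MN = 83950000 N
87.18 MN = 87180000 N
3.857 kN = 3857 N
7.849 MN = 7849000 N

3.857 kN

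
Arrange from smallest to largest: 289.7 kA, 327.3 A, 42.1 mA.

42.1 mA < 327.3 A < 289.7 kA

289.7 kA = 289700 A
327.3 A = 327.3 A
42.1 mA = 0.0421 A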